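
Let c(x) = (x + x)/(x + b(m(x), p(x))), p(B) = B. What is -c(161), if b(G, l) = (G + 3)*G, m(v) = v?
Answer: -2/165 ≈ -0.012121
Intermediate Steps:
b(G, l) = G*(3 + G) (b(G, l) = (3 + G)*G = G*(3 + G))
c(x) = 2*x/(x + x*(3 + x)) (c(x) = (x + x)/(x + x*(3 + x)) = (2*x)/(x + x*(3 + x)) = 2*x/(x + x*(3 + x)))
-c(161) = -2/(4 + 161) = -2/165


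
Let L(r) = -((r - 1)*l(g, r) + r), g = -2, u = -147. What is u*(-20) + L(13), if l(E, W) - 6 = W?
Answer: 2699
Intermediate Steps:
l(E, W) = 6 + W
L(r) = -r - (-1 + r)*(6 + r) (L(r) = -((r - 1)*(6 + r) + r) = -((-1 + r)*(6 + r) + r) = -(r + (-1 + r)*(6 + r)) = -r - (-1 + r)*(6 + r))
u*(-20) + L(13) = -147*(-20) + (6 - 1*13*(6 + 13)) = 2940 + (6 - 1*13*19) = 2940 + (6 - 247) = 2940 - 241 = 2699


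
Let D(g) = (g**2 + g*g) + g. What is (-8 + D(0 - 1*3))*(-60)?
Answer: -420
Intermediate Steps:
D(g) = g + 2*g**2 (D(g) = (g**2 + g**2) + g = 2*g**2 + g = g + 2*g**2)
(-8 + D(0 - 1*3))*(-60) = (-8 + (0 - 1*3)*(1 + 2*(0 - 1*3)))*(-60) = (-8 + (0 - 3)*(1 + 2*(0 - 3)))*(-60) = (-8 - 3*(1 + 2*(-3)))*(-60) = (-8 - 3*(1 - 6))*(-60) = (-8 - 3*(-5))*(-60) = (-8 + 15)*(-60) = 7*(-60) = -420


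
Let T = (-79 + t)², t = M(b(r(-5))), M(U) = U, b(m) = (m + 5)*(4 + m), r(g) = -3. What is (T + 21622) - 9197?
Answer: 18354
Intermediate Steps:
b(m) = (4 + m)*(5 + m) (b(m) = (5 + m)*(4 + m) = (4 + m)*(5 + m))
t = 2 (t = 20 + (-3)² + 9*(-3) = 20 + 9 - 27 = 2)
T = 5929 (T = (-79 + 2)² = (-77)² = 5929)
(T + 21622) - 9197 = (5929 + 21622) - 9197 = 27551 - 9197 = 18354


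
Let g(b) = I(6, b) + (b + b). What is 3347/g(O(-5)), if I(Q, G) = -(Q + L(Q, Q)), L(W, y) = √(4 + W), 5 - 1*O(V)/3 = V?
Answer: 90369/1453 + 3347*√10/2906 ≈ 65.837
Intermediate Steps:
O(V) = 15 - 3*V
I(Q, G) = -Q - √(4 + Q) (I(Q, G) = -(Q + √(4 + Q)) = -Q - √(4 + Q))
g(b) = -6 - √10 + 2*b (g(b) = (-1*6 - √(4 + 6)) + (b + b) = (-6 - √10) + 2*b = -6 - √10 + 2*b)
3347/g(O(-5)) = 3347/(-6 - √10 + 2*(15 - 3*(-5))) = 3347/(-6 - √10 + 2*(15 + 15)) = 3347/(-6 - √10 + 2*30) = 3347/(-6 - √10 + 60) = 3347/(54 - √10)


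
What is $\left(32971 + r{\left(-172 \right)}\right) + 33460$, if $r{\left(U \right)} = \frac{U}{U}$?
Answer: $66432$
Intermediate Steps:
$r{\left(U \right)} = 1$
$\left(32971 + r{\left(-172 \right)}\right) + 33460 = \left(32971 + 1\right) + 33460 = 32972 + 33460 = 66432$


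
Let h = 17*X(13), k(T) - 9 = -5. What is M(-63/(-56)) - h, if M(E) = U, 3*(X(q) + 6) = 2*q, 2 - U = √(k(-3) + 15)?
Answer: -130/3 - √19 ≈ -47.692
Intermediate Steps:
k(T) = 4 (k(T) = 9 - 5 = 4)
U = 2 - √19 (U = 2 - √(4 + 15) = 2 - √19 ≈ -2.3589)
X(q) = -6 + 2*q/3 (X(q) = -6 + (2*q)/3 = -6 + 2*q/3)
M(E) = 2 - √19
h = 136/3 (h = 17*(-6 + (⅔)*13) = 17*(-6 + 26/3) = 17*(8/3) = 136/3 ≈ 45.333)
M(-63/(-56)) - h = (2 - √19) - 1*136/3 = (2 - √19) - 136/3 = -130/3 - √19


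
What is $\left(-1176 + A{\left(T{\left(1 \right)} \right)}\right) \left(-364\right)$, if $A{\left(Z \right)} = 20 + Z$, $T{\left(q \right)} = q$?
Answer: $420420$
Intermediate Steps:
$\left(-1176 + A{\left(T{\left(1 \right)} \right)}\right) \left(-364\right) = \left(-1176 + \left(20 + 1\right)\right) \left(-364\right) = \left(-1176 + 21\right) \left(-364\right) = \left(-1155\right) \left(-364\right) = 420420$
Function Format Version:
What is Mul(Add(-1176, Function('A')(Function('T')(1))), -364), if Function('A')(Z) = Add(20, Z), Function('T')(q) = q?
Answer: 420420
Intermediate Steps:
Mul(Add(-1176, Function('A')(Function('T')(1))), -364) = Mul(Add(-1176, Add(20, 1)), -364) = Mul(Add(-1176, 21), -364) = Mul(-1155, -364) = 420420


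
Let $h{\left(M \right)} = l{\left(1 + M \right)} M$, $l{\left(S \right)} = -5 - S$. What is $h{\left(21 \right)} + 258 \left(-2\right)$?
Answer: $-1083$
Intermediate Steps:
$h{\left(M \right)} = M \left(-6 - M\right)$ ($h{\left(M \right)} = \left(-5 - \left(1 + M\right)\right) M = \left(-6 - M\right) M = M \left(-6 - M\right)$)
$h{\left(21 \right)} + 258 \left(-2\right) = \left(-1\right) 21 \left(6 + 21\right) + 258 \left(-2\right) = \left(-1\right) 21 \cdot 27 - 516 = -567 - 516 = -1083$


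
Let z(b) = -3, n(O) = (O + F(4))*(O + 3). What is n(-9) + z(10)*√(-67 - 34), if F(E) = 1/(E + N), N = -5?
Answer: 60 - 3*I*√101 ≈ 60.0 - 30.15*I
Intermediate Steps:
F(E) = 1/(-5 + E) (F(E) = 1/(E - 5) = 1/(-5 + E))
n(O) = (-1 + O)*(3 + O) (n(O) = (O + 1/(-5 + 4))*(O + 3) = (O + 1/(-1))*(3 + O) = (O - 1)*(3 + O) = (-1 + O)*(3 + O))
n(-9) + z(10)*√(-67 - 34) = (-3 + (-9)² + 2*(-9)) - 3*√(-67 - 34) = (-3 + 81 - 18) - 3*I*√101 = 60 - 3*I*√101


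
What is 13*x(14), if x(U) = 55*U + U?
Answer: 10192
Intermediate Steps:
x(U) = 56*U
13*x(14) = 13*(56*14) = 13*784 = 10192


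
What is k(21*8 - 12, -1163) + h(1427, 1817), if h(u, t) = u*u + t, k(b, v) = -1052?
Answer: 2037094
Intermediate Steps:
h(u, t) = t + u² (h(u, t) = u² + t = t + u²)
k(21*8 - 12, -1163) + h(1427, 1817) = -1052 + (1817 + 1427²) = -1052 + (1817 + 2036329) = -1052 + 2038146 = 2037094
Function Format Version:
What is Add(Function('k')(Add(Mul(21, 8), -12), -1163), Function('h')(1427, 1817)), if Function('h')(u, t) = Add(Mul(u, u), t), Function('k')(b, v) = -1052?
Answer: 2037094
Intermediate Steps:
Function('h')(u, t) = Add(t, Pow(u, 2)) (Function('h')(u, t) = Add(Pow(u, 2), t) = Add(t, Pow(u, 2)))
Add(Function('k')(Add(Mul(21, 8), -12), -1163), Function('h')(1427, 1817)) = Add(-1052, Add(1817, Pow(1427, 2))) = Add(-1052, Add(1817, 2036329)) = Add(-1052, 2038146) = 2037094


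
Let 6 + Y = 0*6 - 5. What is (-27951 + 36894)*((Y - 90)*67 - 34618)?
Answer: -370106055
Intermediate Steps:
Y = -11 (Y = -6 + (0*6 - 5) = -6 + (0 - 5) = -6 - 5 = -11)
(-27951 + 36894)*((Y - 90)*67 - 34618) = (-27951 + 36894)*((-11 - 90)*67 - 34618) = 8943*(-101*67 - 34618) = 8943*(-6767 - 34618) = 8943*(-41385) = -370106055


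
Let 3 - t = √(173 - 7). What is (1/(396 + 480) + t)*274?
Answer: 360173/438 - 274*√166 ≈ -2707.9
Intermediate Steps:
t = 3 - √166 (t = 3 - √(173 - 7) = 3 - √166 ≈ -9.8841)
(1/(396 + 480) + t)*274 = (1/(396 + 480) + (3 - √166))*274 = (1/876 + (3 - √166))*274 = (2629/876 - √166)*274 = 360173/438 - 274*√166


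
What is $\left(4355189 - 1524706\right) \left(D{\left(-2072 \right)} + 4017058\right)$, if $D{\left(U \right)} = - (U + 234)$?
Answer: $11375416806768$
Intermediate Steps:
$D{\left(U \right)} = -234 - U$ ($D{\left(U \right)} = - (234 + U) = -234 - U$)
$\left(4355189 - 1524706\right) \left(D{\left(-2072 \right)} + 4017058\right) = \left(4355189 - 1524706\right) \left(\left(-234 - -2072\right) + 4017058\right) = 2830483 \left(\left(-234 + 2072\right) + 4017058\right) = 2830483 \left(1838 + 4017058\right) = 2830483 \cdot 4018896 = 11375416806768$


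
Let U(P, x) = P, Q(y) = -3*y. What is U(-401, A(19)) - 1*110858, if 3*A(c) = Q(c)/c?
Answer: -111259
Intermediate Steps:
A(c) = -1 (A(c) = ((-3*c)/c)/3 = (1/3)*(-3) = -1)
U(-401, A(19)) - 1*110858 = -401 - 1*110858 = -401 - 110858 = -111259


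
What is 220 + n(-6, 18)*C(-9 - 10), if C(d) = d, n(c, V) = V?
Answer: -122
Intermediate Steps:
220 + n(-6, 18)*C(-9 - 10) = 220 + 18*(-9 - 10) = 220 + 18*(-19) = 220 - 342 = -122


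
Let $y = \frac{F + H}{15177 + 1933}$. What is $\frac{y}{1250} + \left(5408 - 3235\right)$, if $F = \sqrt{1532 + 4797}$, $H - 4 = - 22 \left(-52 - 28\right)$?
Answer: $\frac{11618759816}{5346875} + \frac{\sqrt{6329}}{21387500} \approx 2173.0$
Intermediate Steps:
$H = 1764$ ($H = 4 - 22 \left(-52 - 28\right) = 4 - -1760 = 4 + 1760 = 1764$)
$F = \sqrt{6329} \approx 79.555$
$y = \frac{882}{8555} + \frac{\sqrt{6329}}{17110}$ ($y = \frac{\sqrt{6329} + 1764}{15177 + 1933} = \frac{1764 + \sqrt{6329}}{17110} = \left(1764 + \sqrt{6329}\right) \frac{1}{17110} = \frac{882}{8555} + \frac{\sqrt{6329}}{17110} \approx 0.10775$)
$\frac{y}{1250} + \left(5408 - 3235\right) = \frac{\frac{882}{8555} + \frac{\sqrt{6329}}{17110}}{1250} + \left(5408 - 3235\right) = \left(\frac{882}{8555} + \frac{\sqrt{6329}}{17110}\right) \frac{1}{1250} + 2173 = \left(\frac{441}{5346875} + \frac{\sqrt{6329}}{21387500}\right) + 2173 = \frac{11618759816}{5346875} + \frac{\sqrt{6329}}{21387500}$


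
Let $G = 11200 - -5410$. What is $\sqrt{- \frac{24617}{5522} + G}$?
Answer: $\frac{\sqrt{506344224166}}{5522} \approx 128.86$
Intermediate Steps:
$G = 16610$ ($G = 11200 + 5410 = 16610$)
$\sqrt{- \frac{24617}{5522} + G} = \sqrt{- \frac{24617}{5522} + 16610} = \sqrt{\frac{91695803}{5522}} = \frac{\sqrt{506344224166}}{5522}$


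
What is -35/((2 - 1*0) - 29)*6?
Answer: 70/9 ≈ 7.7778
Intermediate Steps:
-35/((2 - 1*0) - 29)*6 = -35/((2 + 0) - 29)*6 = -35/(2 - 29)*6 = -35/(-27)*6 = -35*(-1/27)*6 = (35/27)*6 = 70/9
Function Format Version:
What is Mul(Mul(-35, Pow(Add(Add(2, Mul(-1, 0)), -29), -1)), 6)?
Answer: Rational(70, 9) ≈ 7.7778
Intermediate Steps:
Mul(Mul(-35, Pow(Add(Add(2, Mul(-1, 0)), -29), -1)), 6) = Mul(Mul(-35, Pow(Add(Add(2, 0), -29), -1)), 6) = Mul(Mul(-35, Pow(Add(2, -29), -1)), 6) = Mul(Mul(-35, Pow(-27, -1)), 6) = Mul(Mul(-35, Rational(-1, 27)), 6) = Mul(Rational(35, 27), 6) = Rational(70, 9)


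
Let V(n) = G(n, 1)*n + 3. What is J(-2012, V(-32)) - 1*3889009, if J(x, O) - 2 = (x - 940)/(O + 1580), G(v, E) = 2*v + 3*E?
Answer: -13747642697/3535 ≈ -3.8890e+6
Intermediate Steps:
V(n) = 3 + n*(3 + 2*n) (V(n) = (2*n + 3*1)*n + 3 = (2*n + 3)*n + 3 = (3 + 2*n)*n + 3 = n*(3 + 2*n) + 3 = 3 + n*(3 + 2*n))
J(x, O) = 2 + (-940 + x)/(1580 + O) (J(x, O) = 2 + (x - 940)/(O + 1580) = 2 + (-940 + x)/(1580 + O))
J(-2012, V(-32)) - 1*3889009 = (2220 - 2012 + 2*(3 - 32*(3 + 2*(-32))))/(1580 + (3 - 32*(3 + 2*(-32)))) - 1*3889009 = (2220 - 2012 + 2*(3 - 32*(3 - 64)))/(1580 + (3 - 32*(3 - 64))) - 3889009 = (2220 - 2012 + 2*(3 - 32*(-61)))/(1580 + (3 - 32*(-61))) - 3889009 = (2220 - 2012 + 2*(3 + 1952))/(1580 + (3 + 1952)) - 3889009 = (2220 - 2012 + 2*1955)/(1580 + 1955) - 3889009 = (2220 - 2012 + 3910)/3535 - 3889009 = (1/3535)*4118 - 3889009 = 4118/3535 - 3889009 = -13747642697/3535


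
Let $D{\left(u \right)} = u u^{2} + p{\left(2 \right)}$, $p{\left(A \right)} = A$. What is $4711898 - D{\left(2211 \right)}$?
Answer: $-10803808035$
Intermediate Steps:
$D{\left(u \right)} = 2 + u^{3}$ ($D{\left(u \right)} = u u^{2} + 2 = u^{3} + 2 = 2 + u^{3}$)
$4711898 - D{\left(2211 \right)} = 4711898 - \left(2 + 2211^{3}\right) = 4711898 - \left(2 + 10808519931\right) = 4711898 - 10808519933 = -10803808035$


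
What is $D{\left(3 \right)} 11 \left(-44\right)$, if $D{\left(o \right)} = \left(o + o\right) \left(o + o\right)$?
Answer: $-17424$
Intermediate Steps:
$D{\left(o \right)} = 4 o^{2}$ ($D{\left(o \right)} = 2 o 2 o = 4 o^{2}$)
$D{\left(3 \right)} 11 \left(-44\right) = 4 \cdot 3^{2} \cdot 11 \left(-44\right) = 4 \cdot 9 \cdot 11 \left(-44\right) = 36 \cdot 11 \left(-44\right) = 396 \left(-44\right) = -17424$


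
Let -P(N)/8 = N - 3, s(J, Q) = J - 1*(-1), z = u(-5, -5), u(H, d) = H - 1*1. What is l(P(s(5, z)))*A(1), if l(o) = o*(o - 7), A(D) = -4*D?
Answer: -2976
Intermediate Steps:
u(H, d) = -1 + H (u(H, d) = H - 1 = -1 + H)
z = -6 (z = -1 - 5 = -6)
s(J, Q) = 1 + J (s(J, Q) = J + 1 = 1 + J)
P(N) = 24 - 8*N (P(N) = -8*(N - 3) = -8*(-3 + N) = 24 - 8*N)
l(o) = o*(-7 + o)
l(P(s(5, z)))*A(1) = ((24 - 8*(1 + 5))*(-7 + (24 - 8*(1 + 5))))*(-4*1) = ((24 - 8*6)*(-7 + (24 - 8*6)))*(-4) = ((24 - 48)*(-7 + (24 - 48)))*(-4) = -24*(-7 - 24)*(-4) = -24*(-31)*(-4) = 744*(-4) = -2976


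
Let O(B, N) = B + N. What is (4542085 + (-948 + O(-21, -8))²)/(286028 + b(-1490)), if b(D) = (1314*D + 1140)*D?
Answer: 2748307/1457899414 ≈ 0.0018851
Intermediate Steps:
b(D) = D*(1140 + 1314*D) (b(D) = (1140 + 1314*D)*D = D*(1140 + 1314*D))
(4542085 + (-948 + O(-21, -8))²)/(286028 + b(-1490)) = (4542085 + (-948 + (-21 - 8))²)/(286028 + 6*(-1490)*(190 + 219*(-1490))) = (4542085 + (-948 - 29)²)/(286028 + 6*(-1490)*(190 - 326310)) = (4542085 + (-977)²)/(286028 + 6*(-1490)*(-326120)) = (4542085 + 954529)/(286028 + 2915512800) = 5496614/2915798828 = 5496614*(1/2915798828) = 2748307/1457899414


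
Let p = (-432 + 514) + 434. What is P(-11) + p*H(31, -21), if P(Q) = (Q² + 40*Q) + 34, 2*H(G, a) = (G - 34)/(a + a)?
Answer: -1866/7 ≈ -266.57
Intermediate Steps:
H(G, a) = (-34 + G)/(4*a) (H(G, a) = ((G - 34)/(a + a))/2 = ((-34 + G)/((2*a)))/2 = ((-34 + G)*(1/(2*a)))/2 = ((-34 + G)/(2*a))/2 = (-34 + G)/(4*a))
p = 516 (p = 82 + 434 = 516)
P(Q) = 34 + Q² + 40*Q
P(-11) + p*H(31, -21) = (34 + (-11)² + 40*(-11)) + 516*((¼)*(-34 + 31)/(-21)) = (34 + 121 - 440) + 516*((¼)*(-1/21)*(-3)) = -285 + 516*(1/28) = -285 + 129/7 = -1866/7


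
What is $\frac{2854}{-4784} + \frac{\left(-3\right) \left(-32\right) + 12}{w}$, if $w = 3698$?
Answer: $- \frac{2509355}{4422808} \approx -0.56737$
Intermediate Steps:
$\frac{2854}{-4784} + \frac{\left(-3\right) \left(-32\right) + 12}{w} = \frac{2854}{-4784} + \frac{\left(-3\right) \left(-32\right) + 12}{3698} = 2854 \left(- \frac{1}{4784}\right) + \left(96 + 12\right) \frac{1}{3698} = - \frac{1427}{2392} + 108 \cdot \frac{1}{3698} = - \frac{1427}{2392} + \frac{54}{1849} = - \frac{2509355}{4422808}$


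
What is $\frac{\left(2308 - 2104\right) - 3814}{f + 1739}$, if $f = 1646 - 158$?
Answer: $- \frac{3610}{3227} \approx -1.1187$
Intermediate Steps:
$f = 1488$ ($f = 1646 - 158 = 1488$)
$\frac{\left(2308 - 2104\right) - 3814}{f + 1739} = \frac{\left(2308 - 2104\right) - 3814}{1488 + 1739} = \frac{204 - 3814}{3227} = \left(-3610\right) \frac{1}{3227} = - \frac{3610}{3227}$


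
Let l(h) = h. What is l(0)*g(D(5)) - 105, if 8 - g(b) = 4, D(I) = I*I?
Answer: -105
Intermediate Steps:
D(I) = I²
g(b) = 4 (g(b) = 8 - 1*4 = 8 - 4 = 4)
l(0)*g(D(5)) - 105 = 0*4 - 105 = 0 - 105 = -105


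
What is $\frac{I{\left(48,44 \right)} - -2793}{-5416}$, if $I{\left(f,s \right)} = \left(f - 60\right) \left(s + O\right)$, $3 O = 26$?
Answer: $- \frac{2161}{5416} \approx -0.399$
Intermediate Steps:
$O = \frac{26}{3}$ ($O = \frac{1}{3} \cdot 26 = \frac{26}{3} \approx 8.6667$)
$I{\left(f,s \right)} = \left(-60 + f\right) \left(\frac{26}{3} + s\right)$ ($I{\left(f,s \right)} = \left(f - 60\right) \left(s + \frac{26}{3}\right) = \left(-60 + f\right) \left(\frac{26}{3} + s\right)$)
$\frac{I{\left(48,44 \right)} - -2793}{-5416} = \frac{\left(-520 - 2640 + \frac{26}{3} \cdot 48 + 48 \cdot 44\right) - -2793}{-5416} = \left(\left(-520 - 2640 + 416 + 2112\right) + 2793\right) \left(- \frac{1}{5416}\right) = \left(-632 + 2793\right) \left(- \frac{1}{5416}\right) = 2161 \left(- \frac{1}{5416}\right) = - \frac{2161}{5416}$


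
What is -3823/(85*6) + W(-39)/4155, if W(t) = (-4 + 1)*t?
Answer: -1054993/141270 ≈ -7.4679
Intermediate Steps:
W(t) = -3*t
-3823/(85*6) + W(-39)/4155 = -3823/(85*6) - 3*(-39)/4155 = -3823/510 + 117*(1/4155) = -3823*1/510 + 39/1385 = -3823/510 + 39/1385 = -1054993/141270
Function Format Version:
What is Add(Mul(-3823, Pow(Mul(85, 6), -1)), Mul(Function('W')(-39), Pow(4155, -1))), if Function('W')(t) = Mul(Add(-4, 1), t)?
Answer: Rational(-1054993, 141270) ≈ -7.4679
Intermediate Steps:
Function('W')(t) = Mul(-3, t)
Add(Mul(-3823, Pow(Mul(85, 6), -1)), Mul(Function('W')(-39), Pow(4155, -1))) = Add(Mul(-3823, Pow(Mul(85, 6), -1)), Mul(Mul(-3, -39), Pow(4155, -1))) = Add(Mul(-3823, Pow(510, -1)), Mul(117, Rational(1, 4155))) = Add(Mul(-3823, Rational(1, 510)), Rational(39, 1385)) = Add(Rational(-3823, 510), Rational(39, 1385)) = Rational(-1054993, 141270)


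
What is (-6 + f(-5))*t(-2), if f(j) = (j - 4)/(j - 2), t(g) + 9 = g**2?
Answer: 165/7 ≈ 23.571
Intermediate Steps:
t(g) = -9 + g**2
f(j) = (-4 + j)/(-2 + j)
(-6 + f(-5))*t(-2) = (-6 + (-4 - 5)/(-2 - 5))*(-9 + (-2)**2) = (-6 - 9/(-7))*(-9 + 4) = (-6 - 1/7*(-9))*(-5) = (-6 + 9/7)*(-5) = -33/7*(-5) = 165/7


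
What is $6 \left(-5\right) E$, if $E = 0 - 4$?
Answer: $120$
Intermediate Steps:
$E = -4$
$6 \left(-5\right) E = 6 \left(-5\right) \left(-4\right) = \left(-30\right) \left(-4\right) = 120$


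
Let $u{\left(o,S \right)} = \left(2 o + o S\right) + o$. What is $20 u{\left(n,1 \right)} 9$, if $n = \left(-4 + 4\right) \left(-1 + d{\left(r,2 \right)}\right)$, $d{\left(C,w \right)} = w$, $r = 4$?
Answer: $0$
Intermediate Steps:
$n = 0$ ($n = \left(-4 + 4\right) \left(-1 + 2\right) = 0 \cdot 1 = 0$)
$u{\left(o,S \right)} = 3 o + S o$ ($u{\left(o,S \right)} = \left(2 o + S o\right) + o = 3 o + S o$)
$20 u{\left(n,1 \right)} 9 = 20 \cdot 0 \left(3 + 1\right) 9 = 20 \cdot 0 \cdot 4 \cdot 9 = 20 \cdot 0 \cdot 9 = 0 \cdot 9 = 0$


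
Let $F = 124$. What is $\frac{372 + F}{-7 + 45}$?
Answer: $\frac{248}{19} \approx 13.053$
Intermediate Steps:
$\frac{372 + F}{-7 + 45} = \frac{372 + 124}{-7 + 45} = \frac{496}{38} = 496 \cdot \frac{1}{38} = \frac{248}{19}$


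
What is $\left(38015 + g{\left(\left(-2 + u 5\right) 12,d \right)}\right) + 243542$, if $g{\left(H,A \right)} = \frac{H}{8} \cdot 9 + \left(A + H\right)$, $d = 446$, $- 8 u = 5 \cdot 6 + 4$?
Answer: $\frac{2251281}{8} \approx 2.8141 \cdot 10^{5}$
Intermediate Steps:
$u = - \frac{17}{4}$ ($u = - \frac{5 \cdot 6 + 4}{8} = - \frac{30 + 4}{8} = \left(- \frac{1}{8}\right) 34 = - \frac{17}{4} \approx -4.25$)
$g{\left(H,A \right)} = A + \frac{17 H}{8}$ ($g{\left(H,A \right)} = H \frac{1}{8} \cdot 9 + \left(A + H\right) = \frac{H}{8} \cdot 9 + \left(A + H\right) = \frac{9 H}{8} + \left(A + H\right) = A + \frac{17 H}{8}$)
$\left(38015 + g{\left(\left(-2 + u 5\right) 12,d \right)}\right) + 243542 = \left(38015 + \left(446 + \frac{17 \left(-2 - \frac{85}{4}\right) 12}{8}\right)\right) + 243542 = \left(38015 + \left(446 + \frac{17 \left(\left(- \frac{93}{4}\right) 12\right)}{8}\right)\right) + 243542 = \left(38015 + \left(446 + \frac{17}{8} \left(-279\right)\right)\right) + 243542 = \left(38015 + \left(446 - \frac{4743}{8}\right)\right) + 243542 = \left(38015 - \frac{1175}{8}\right) + 243542 = \frac{302945}{8} + 243542 = \frac{2251281}{8}$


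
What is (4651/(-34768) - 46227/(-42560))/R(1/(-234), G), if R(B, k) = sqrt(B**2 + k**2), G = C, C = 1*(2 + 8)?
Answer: 542384973*sqrt(5475601)/13326298689760 ≈ 0.095239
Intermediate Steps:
C = 10 (C = 1*10 = 10)
G = 10
(4651/(-34768) - 46227/(-42560))/R(1/(-234), G) = (4651/(-34768) - 46227/(-42560))/(sqrt((1/(-234))**2 + 10**2)) = (4651*(-1/34768) - 46227*(-1/42560))/(sqrt((-1/234)**2 + 100)) = (-4651/34768 + 2433/2240)/(sqrt(1/54756 + 100)) = 4635769/(4867520*(sqrt(5475601/54756))) = 4635769/(4867520*((sqrt(5475601)/234))) = 4635769*(234*sqrt(5475601)/5475601)/4867520 = 542384973*sqrt(5475601)/13326298689760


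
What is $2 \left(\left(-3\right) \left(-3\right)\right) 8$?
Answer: $144$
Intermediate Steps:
$2 \left(\left(-3\right) \left(-3\right)\right) 8 = 2 \cdot 9 \cdot 8 = 18 \cdot 8 = 144$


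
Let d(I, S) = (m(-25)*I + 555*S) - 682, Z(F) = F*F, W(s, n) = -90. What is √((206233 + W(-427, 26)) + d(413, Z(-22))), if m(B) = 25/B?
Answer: 2*√118417 ≈ 688.24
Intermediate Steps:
Z(F) = F²
d(I, S) = -682 - I + 555*S (d(I, S) = ((25/(-25))*I + 555*S) - 682 = ((25*(-1/25))*I + 555*S) - 682 = (-I + 555*S) - 682 = -682 - I + 555*S)
√((206233 + W(-427, 26)) + d(413, Z(-22))) = √((206233 - 90) + (-682 - 1*413 + 555*(-22)²)) = √(206143 + (-682 - 413 + 555*484)) = √(206143 + (-682 - 413 + 268620)) = √(206143 + 267525) = √473668 = 2*√118417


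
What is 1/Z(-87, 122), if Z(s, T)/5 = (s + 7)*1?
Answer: -1/400 ≈ -0.0025000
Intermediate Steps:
Z(s, T) = 35 + 5*s (Z(s, T) = 5*((s + 7)*1) = 5*((7 + s)*1) = 5*(7 + s) = 35 + 5*s)
1/Z(-87, 122) = 1/(35 + 5*(-87)) = 1/(35 - 435) = 1/(-400) = -1/400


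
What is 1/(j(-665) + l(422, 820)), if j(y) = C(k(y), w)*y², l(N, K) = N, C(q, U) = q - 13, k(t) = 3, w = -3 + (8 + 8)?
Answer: -1/4421828 ≈ -2.2615e-7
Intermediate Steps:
w = 13 (w = -3 + 16 = 13)
C(q, U) = -13 + q
j(y) = -10*y² (j(y) = (-13 + 3)*y² = -10*y²)
1/(j(-665) + l(422, 820)) = 1/(-10*(-665)² + 422) = 1/(-10*442225 + 422) = 1/(-4422250 + 422) = 1/(-4421828) = -1/4421828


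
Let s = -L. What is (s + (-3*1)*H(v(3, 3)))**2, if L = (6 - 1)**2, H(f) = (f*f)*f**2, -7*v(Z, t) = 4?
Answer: 3695788849/5764801 ≈ 641.10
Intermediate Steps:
v(Z, t) = -4/7 (v(Z, t) = -1/7*4 = -4/7)
H(f) = f**4 (H(f) = f**2*f**2 = f**4)
L = 25 (L = 5**2 = 25)
s = -25 (s = -1*25 = -25)
(s + (-3*1)*H(v(3, 3)))**2 = (-25 + (-3*1)*(-4/7)**4)**2 = (-25 - 3*256/2401)**2 = (-25 - 768/2401)**2 = (-60793/2401)**2 = 3695788849/5764801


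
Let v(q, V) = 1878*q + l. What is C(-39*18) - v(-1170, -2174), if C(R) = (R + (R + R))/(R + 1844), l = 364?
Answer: 1254426563/571 ≈ 2.1969e+6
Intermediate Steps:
v(q, V) = 364 + 1878*q (v(q, V) = 1878*q + 364 = 364 + 1878*q)
C(R) = 3*R/(1844 + R) (C(R) = (R + 2*R)/(1844 + R) = (3*R)/(1844 + R) = 3*R/(1844 + R))
C(-39*18) - v(-1170, -2174) = 3*(-39*18)/(1844 - 39*18) - (364 + 1878*(-1170)) = 3*(-702)/(1844 - 702) - (364 - 2197260) = 3*(-702)/1142 - 1*(-2196896) = 3*(-702)*(1/1142) + 2196896 = -1053/571 + 2196896 = 1254426563/571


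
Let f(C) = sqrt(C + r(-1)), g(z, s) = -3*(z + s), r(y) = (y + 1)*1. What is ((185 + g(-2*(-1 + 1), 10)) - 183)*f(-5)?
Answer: -28*I*sqrt(5) ≈ -62.61*I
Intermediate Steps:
r(y) = 1 + y (r(y) = (1 + y)*1 = 1 + y)
g(z, s) = -3*s - 3*z (g(z, s) = -3*(s + z) = -3*s - 3*z)
f(C) = sqrt(C) (f(C) = sqrt(C + (1 - 1)) = sqrt(C + 0) = sqrt(C))
((185 + g(-2*(-1 + 1), 10)) - 183)*f(-5) = ((185 + (-3*10 - (-6)*(-1 + 1))) - 183)*sqrt(-5) = ((185 + (-30 - (-6)*0)) - 183)*(I*sqrt(5)) = ((185 + (-30 - 3*0)) - 183)*(I*sqrt(5)) = ((185 + (-30 + 0)) - 183)*(I*sqrt(5)) = ((185 - 30) - 183)*(I*sqrt(5)) = (155 - 183)*(I*sqrt(5)) = -28*I*sqrt(5)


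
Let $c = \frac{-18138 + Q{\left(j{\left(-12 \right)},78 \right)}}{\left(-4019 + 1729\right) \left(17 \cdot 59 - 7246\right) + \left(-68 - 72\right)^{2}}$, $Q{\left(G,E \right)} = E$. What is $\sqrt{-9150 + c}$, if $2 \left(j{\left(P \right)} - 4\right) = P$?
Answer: $\frac{4 i \sqrt{1172057174868162}}{1431607} \approx 95.656 i$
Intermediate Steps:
$j{\left(P \right)} = 4 + \frac{P}{2}$
$c = - \frac{1806}{1431607}$ ($c = \frac{-18138 + 78}{\left(-4019 + 1729\right) \left(17 \cdot 59 - 7246\right) + \left(-68 - 72\right)^{2}} = - \frac{18060}{- 2290 \left(1003 - 7246\right) + \left(-140\right)^{2}} = - \frac{18060}{\left(-2290\right) \left(-6243\right) + 19600} = - \frac{18060}{14296470 + 19600} = - \frac{18060}{14316070} = \left(-18060\right) \frac{1}{14316070} = - \frac{1806}{1431607} \approx -0.0012615$)
$\sqrt{-9150 + c} = \sqrt{-9150 - \frac{1806}{1431607}} = \sqrt{- \frac{13099205856}{1431607}} = \frac{4 i \sqrt{1172057174868162}}{1431607}$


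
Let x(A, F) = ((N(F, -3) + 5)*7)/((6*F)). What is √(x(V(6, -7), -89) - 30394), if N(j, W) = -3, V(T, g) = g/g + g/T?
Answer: I*√2166759735/267 ≈ 174.34*I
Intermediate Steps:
V(T, g) = 1 + g/T
x(A, F) = 7/(3*F) (x(A, F) = ((-3 + 5)*7)/((6*F)) = (2*7)*(1/(6*F)) = 14*(1/(6*F)) = 7/(3*F))
√(x(V(6, -7), -89) - 30394) = √((7/3)/(-89) - 30394) = √((7/3)*(-1/89) - 30394) = √(-7/267 - 30394) = √(-8115205/267) = I*√2166759735/267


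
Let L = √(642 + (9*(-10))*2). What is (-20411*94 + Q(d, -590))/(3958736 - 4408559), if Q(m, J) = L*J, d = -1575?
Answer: 1918634/449823 + 590*√462/449823 ≈ 4.2935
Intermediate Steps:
L = √462 (L = √(642 - 90*2) = √(642 - 180) = √462 ≈ 21.494)
Q(m, J) = J*√462 (Q(m, J) = √462*J = J*√462)
(-20411*94 + Q(d, -590))/(3958736 - 4408559) = (-20411*94 - 590*√462)/(3958736 - 4408559) = (-1918634 - 590*√462)/(-449823) = (-1918634 - 590*√462)*(-1/449823) = 1918634/449823 + 590*√462/449823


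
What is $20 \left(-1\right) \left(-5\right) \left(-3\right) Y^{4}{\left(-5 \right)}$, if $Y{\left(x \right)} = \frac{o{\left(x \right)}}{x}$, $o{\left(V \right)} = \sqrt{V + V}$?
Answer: $-48$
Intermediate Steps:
$o{\left(V \right)} = \sqrt{2} \sqrt{V}$ ($o{\left(V \right)} = \sqrt{2 V} = \sqrt{2} \sqrt{V}$)
$Y{\left(x \right)} = \frac{\sqrt{2}}{\sqrt{x}}$ ($Y{\left(x \right)} = \frac{\sqrt{2} \sqrt{x}}{x} = \frac{\sqrt{2}}{\sqrt{x}}$)
$20 \left(-1\right) \left(-5\right) \left(-3\right) Y^{4}{\left(-5 \right)} = 20 \left(-1\right) \left(-5\right) \left(-3\right) \left(\frac{\sqrt{2}}{i \sqrt{5}}\right)^{4} = 20 \cdot 5 \left(-3\right) \left(\sqrt{2} \left(- \frac{i \sqrt{5}}{5}\right)\right)^{4} = 20 \left(-15\right) \left(- \frac{i \sqrt{10}}{5}\right)^{4} = \left(-300\right) \frac{4}{25} = -48$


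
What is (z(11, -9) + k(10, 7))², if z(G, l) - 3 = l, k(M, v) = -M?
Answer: 256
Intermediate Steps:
z(G, l) = 3 + l
(z(11, -9) + k(10, 7))² = ((3 - 9) - 1*10)² = (-6 - 10)² = (-16)² = 256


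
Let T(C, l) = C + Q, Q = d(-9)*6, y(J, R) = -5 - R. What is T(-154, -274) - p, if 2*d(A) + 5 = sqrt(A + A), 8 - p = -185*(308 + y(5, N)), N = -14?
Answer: -58822 + 9*I*sqrt(2) ≈ -58822.0 + 12.728*I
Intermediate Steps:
p = 58653 (p = 8 - (-185)*(308 + (-5 - 1*(-14))) = 8 - (-185)*(308 + (-5 + 14)) = 8 - (-185)*(308 + 9) = 8 - (-185)*317 = 8 - 1*(-58645) = 8 + 58645 = 58653)
d(A) = -5/2 + sqrt(2)*sqrt(A)/2 (d(A) = -5/2 + sqrt(A + A)/2 = -5/2 + sqrt(2*A)/2 = -5/2 + (sqrt(2)*sqrt(A))/2 = -5/2 + sqrt(2)*sqrt(A)/2)
Q = -15 + 9*I*sqrt(2) (Q = (-5/2 + sqrt(2)*sqrt(-9)/2)*6 = (-5/2 + sqrt(2)*(3*I)/2)*6 = (-5/2 + 3*I*sqrt(2)/2)*6 = -15 + 9*I*sqrt(2) ≈ -15.0 + 12.728*I)
T(C, l) = -15 + C + 9*I*sqrt(2) (T(C, l) = C + (-15 + 9*I*sqrt(2)) = -15 + C + 9*I*sqrt(2))
T(-154, -274) - p = (-15 - 154 + 9*I*sqrt(2)) - 1*58653 = (-169 + 9*I*sqrt(2)) - 58653 = -58822 + 9*I*sqrt(2)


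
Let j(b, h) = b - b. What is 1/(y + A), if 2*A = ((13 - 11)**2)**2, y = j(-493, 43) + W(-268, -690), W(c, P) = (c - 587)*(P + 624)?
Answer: 1/56438 ≈ 1.7719e-5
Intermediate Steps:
j(b, h) = 0
W(c, P) = (-587 + c)*(624 + P)
y = 56430 (y = 0 + (-366288 - 587*(-690) + 624*(-268) - 690*(-268)) = 0 + (-366288 + 405030 - 167232 + 184920) = 0 + 56430 = 56430)
A = 8 (A = ((13 - 11)**2)**2/2 = (2**2)**2/2 = (1/2)*4**2 = (1/2)*16 = 8)
1/(y + A) = 1/(56430 + 8) = 1/56438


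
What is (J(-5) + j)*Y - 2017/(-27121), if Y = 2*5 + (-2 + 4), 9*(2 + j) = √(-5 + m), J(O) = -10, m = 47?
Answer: -3903407/27121 + 4*√42/3 ≈ -135.28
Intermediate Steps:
j = -2 + √42/9 (j = -2 + √(-5 + 47)/9 = -2 + √42/9 ≈ -1.2799)
Y = 12 (Y = 10 + 2 = 12)
(J(-5) + j)*Y - 2017/(-27121) = (-10 + (-2 + √42/9))*12 - 2017/(-27121) = (-12 + √42/9)*12 - 2017*(-1/27121) = (-144 + 4*√42/3) + 2017/27121 = -3903407/27121 + 4*√42/3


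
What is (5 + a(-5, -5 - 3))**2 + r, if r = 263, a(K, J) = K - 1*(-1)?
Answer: 264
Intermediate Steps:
a(K, J) = 1 + K (a(K, J) = K + 1 = 1 + K)
(5 + a(-5, -5 - 3))**2 + r = (5 + (1 - 5))**2 + 263 = (5 - 4)**2 + 263 = 1**2 + 263 = 1 + 263 = 264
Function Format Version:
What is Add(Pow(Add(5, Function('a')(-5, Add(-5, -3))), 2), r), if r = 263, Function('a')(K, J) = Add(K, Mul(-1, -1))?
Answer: 264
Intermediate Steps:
Function('a')(K, J) = Add(1, K) (Function('a')(K, J) = Add(K, 1) = Add(1, K))
Add(Pow(Add(5, Function('a')(-5, Add(-5, -3))), 2), r) = Add(Pow(Add(5, Add(1, -5)), 2), 263) = Add(Pow(Add(5, -4), 2), 263) = Add(Pow(1, 2), 263) = Add(1, 263) = 264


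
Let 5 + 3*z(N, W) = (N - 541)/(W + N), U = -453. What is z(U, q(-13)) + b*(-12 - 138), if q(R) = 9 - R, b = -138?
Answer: 8921313/431 ≈ 20699.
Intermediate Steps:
z(N, W) = -5/3 + (-541 + N)/(3*(N + W)) (z(N, W) = -5/3 + ((N - 541)/(W + N))/3 = -5/3 + ((-541 + N)/(N + W))/3 = -5/3 + (-541 + N)/(3*(N + W)))
z(U, q(-13)) + b*(-12 - 138) = (-541 - 5*(9 - 1*(-13)) - 4*(-453))/(3*(-453 + (9 - 1*(-13)))) - 138*(-12 - 138) = (-541 - 5*(9 + 13) + 1812)/(3*(-453 + (9 + 13))) - 138*(-150) = (-541 - 5*22 + 1812)/(3*(-453 + 22)) + 20700 = (⅓)*(-541 - 110 + 1812)/(-431) + 20700 = (⅓)*(-1/431)*1161 + 20700 = -387/431 + 20700 = 8921313/431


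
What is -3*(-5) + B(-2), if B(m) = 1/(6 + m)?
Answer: 61/4 ≈ 15.250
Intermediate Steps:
-3*(-5) + B(-2) = -3*(-5) + 1/(6 - 2) = 15 + 1/4 = 15 + ¼ = 61/4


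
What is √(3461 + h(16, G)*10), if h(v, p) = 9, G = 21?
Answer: √3551 ≈ 59.590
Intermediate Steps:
√(3461 + h(16, G)*10) = √(3461 + 9*10) = √(3461 + 90) = √3551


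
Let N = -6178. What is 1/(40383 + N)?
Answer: 1/34205 ≈ 2.9235e-5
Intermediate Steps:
1/(40383 + N) = 1/(40383 - 6178) = 1/34205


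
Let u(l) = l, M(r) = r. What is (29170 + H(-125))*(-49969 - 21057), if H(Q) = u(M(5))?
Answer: -2072183550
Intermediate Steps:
H(Q) = 5
(29170 + H(-125))*(-49969 - 21057) = (29170 + 5)*(-49969 - 21057) = 29175*(-71026) = -2072183550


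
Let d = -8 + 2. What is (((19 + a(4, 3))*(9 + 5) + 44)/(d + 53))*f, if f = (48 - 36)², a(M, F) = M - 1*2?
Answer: 48672/47 ≈ 1035.6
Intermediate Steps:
a(M, F) = -2 + M (a(M, F) = M - 2 = -2 + M)
f = 144 (f = 12² = 144)
d = -6
(((19 + a(4, 3))*(9 + 5) + 44)/(d + 53))*f = (((19 + (-2 + 4))*(9 + 5) + 44)/(-6 + 53))*144 = (((19 + 2)*14 + 44)/47)*144 = ((21*14 + 44)*(1/47))*144 = ((294 + 44)*(1/47))*144 = (338*(1/47))*144 = (338/47)*144 = 48672/47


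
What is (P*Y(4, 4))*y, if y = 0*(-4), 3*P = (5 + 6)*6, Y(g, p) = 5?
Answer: 0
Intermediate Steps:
P = 22 (P = ((5 + 6)*6)/3 = (11*6)/3 = (⅓)*66 = 22)
y = 0
(P*Y(4, 4))*y = (22*5)*0 = 110*0 = 0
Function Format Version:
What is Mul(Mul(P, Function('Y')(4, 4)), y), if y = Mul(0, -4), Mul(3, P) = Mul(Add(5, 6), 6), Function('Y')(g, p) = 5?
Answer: 0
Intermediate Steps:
P = 22 (P = Mul(Rational(1, 3), Mul(Add(5, 6), 6)) = Mul(Rational(1, 3), Mul(11, 6)) = Mul(Rational(1, 3), 66) = 22)
y = 0
Mul(Mul(P, Function('Y')(4, 4)), y) = Mul(Mul(22, 5), 0) = Mul(110, 0) = 0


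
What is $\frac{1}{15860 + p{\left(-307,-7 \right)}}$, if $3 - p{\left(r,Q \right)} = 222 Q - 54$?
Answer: $\frac{1}{17471} \approx 5.7238 \cdot 10^{-5}$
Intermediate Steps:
$p{\left(r,Q \right)} = 57 - 222 Q$ ($p{\left(r,Q \right)} = 3 - \left(222 Q - 54\right) = 3 - \left(-54 + 222 Q\right) = 57 - 222 Q$)
$\frac{1}{15860 + p{\left(-307,-7 \right)}} = \frac{1}{15860 + \left(57 - -1554\right)} = \frac{1}{15860 + \left(57 + 1554\right)} = \frac{1}{15860 + 1611} = \frac{1}{17471}$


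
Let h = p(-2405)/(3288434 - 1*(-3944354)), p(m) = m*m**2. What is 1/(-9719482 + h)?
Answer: -7232788/70312863355941 ≈ -1.0287e-7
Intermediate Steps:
p(m) = m**3
h = -13910580125/7232788 (h = (-2405)**3/(3288434 - 1*(-3944354)) = -13910580125/(3288434 + 3944354) = -13910580125/7232788 ≈ -1923.3)
1/(-9719482 + h) = 1/(-9719482 - 13910580125/7232788) = 1/(-70312863355941/7232788) = -7232788/70312863355941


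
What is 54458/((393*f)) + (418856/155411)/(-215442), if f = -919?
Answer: -303919519777358/2015435659740759 ≈ -0.15080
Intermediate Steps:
54458/((393*f)) + (418856/155411)/(-215442) = 54458/((393*(-919))) + (418856/155411)/(-215442) = 54458/(-361167) + (418856*(1/155411))*(-1/215442) = 54458*(-1/361167) + (418856/155411)*(-1/215442) = -54458/361167 - 209428/16741028331 = -303919519777358/2015435659740759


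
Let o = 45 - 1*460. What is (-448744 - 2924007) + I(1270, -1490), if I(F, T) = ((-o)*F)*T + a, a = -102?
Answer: -788677353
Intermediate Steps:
o = -415 (o = 45 - 460 = -415)
I(F, T) = -102 + 415*F*T (I(F, T) = ((-1*(-415))*F)*T - 102 = (415*F)*T - 102 = 415*F*T - 102 = -102 + 415*F*T)
(-448744 - 2924007) + I(1270, -1490) = (-448744 - 2924007) + (-102 + 415*1270*(-1490)) = -3372751 + (-102 - 785304500) = -3372751 - 785304602 = -788677353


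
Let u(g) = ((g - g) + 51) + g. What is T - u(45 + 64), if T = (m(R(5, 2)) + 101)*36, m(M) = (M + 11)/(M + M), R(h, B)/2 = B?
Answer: 7087/2 ≈ 3543.5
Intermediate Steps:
R(h, B) = 2*B
m(M) = (11 + M)/(2*M) (m(M) = (11 + M)/((2*M)) = (11 + M)*(1/(2*M)) = (11 + M)/(2*M))
u(g) = 51 + g (u(g) = (0 + 51) + g = 51 + g)
T = 7407/2 (T = ((11 + 2*2)/(2*((2*2))) + 101)*36 = ((½)*(11 + 4)/4 + 101)*36 = ((½)*(¼)*15 + 101)*36 = (15/8 + 101)*36 = (823/8)*36 = 7407/2 ≈ 3703.5)
T - u(45 + 64) = 7407/2 - (51 + (45 + 64)) = 7407/2 - (51 + 109) = 7407/2 - 1*160 = 7407/2 - 160 = 7087/2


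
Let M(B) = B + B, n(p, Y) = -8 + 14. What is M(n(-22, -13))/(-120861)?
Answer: -4/40287 ≈ -9.9288e-5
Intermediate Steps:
n(p, Y) = 6
M(B) = 2*B
M(n(-22, -13))/(-120861) = (2*6)/(-120861) = 12*(-1/120861) = -4/40287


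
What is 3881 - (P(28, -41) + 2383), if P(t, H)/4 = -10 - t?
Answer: 1650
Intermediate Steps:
P(t, H) = -40 - 4*t (P(t, H) = 4*(-10 - t) = -40 - 4*t)
3881 - (P(28, -41) + 2383) = 3881 - ((-40 - 4*28) + 2383) = 3881 - ((-40 - 112) + 2383) = 3881 - (-152 + 2383) = 3881 - 1*2231 = 3881 - 2231 = 1650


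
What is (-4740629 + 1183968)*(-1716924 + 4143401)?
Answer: -8630156113297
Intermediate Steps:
(-4740629 + 1183968)*(-1716924 + 4143401) = -3556661*2426477 = -8630156113297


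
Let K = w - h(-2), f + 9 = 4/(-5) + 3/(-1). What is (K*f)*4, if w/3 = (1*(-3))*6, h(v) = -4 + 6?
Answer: 14336/5 ≈ 2867.2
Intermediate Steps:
h(v) = 2
f = -64/5 (f = -9 + (4/(-5) + 3/(-1)) = -9 + (4*(-⅕) + 3*(-1)) = -9 + (-⅘ - 3) = -9 - 19/5 = -64/5 ≈ -12.800)
w = -54 (w = 3*((1*(-3))*6) = 3*(-3*6) = 3*(-18) = -54)
K = -56 (K = -54 - 1*2 = -54 - 2 = -56)
(K*f)*4 = -56*(-64/5)*4 = (3584/5)*4 = 14336/5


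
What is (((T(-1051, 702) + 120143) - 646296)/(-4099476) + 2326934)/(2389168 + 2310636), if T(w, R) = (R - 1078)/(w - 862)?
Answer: 18248509902165505/36857261573272752 ≈ 0.49511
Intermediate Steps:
T(w, R) = (-1078 + R)/(-862 + w)
(((T(-1051, 702) + 120143) - 646296)/(-4099476) + 2326934)/(2389168 + 2310636) = ((((-1078 + 702)/(-862 - 1051) + 120143) - 646296)/(-4099476) + 2326934)/(2389168 + 2310636) = (((-376/(-1913) + 120143) - 646296)*(-1/4099476) + 2326934)/4699804 = (((-1/1913*(-376) + 120143) - 646296)*(-1/4099476) + 2326934)*(1/4699804) = (((376/1913 + 120143) - 646296)*(-1/4099476) + 2326934)*(1/4699804) = ((229833935/1913 - 646296)*(-1/4099476) + 2326934)*(1/4699804) = (-1006530313/1913*(-1/4099476) + 2326934)*(1/4699804) = (1006530313/7842297588 + 2326934)*(1/4699804) = (18248509902165505/7842297588)*(1/4699804) = 18248509902165505/36857261573272752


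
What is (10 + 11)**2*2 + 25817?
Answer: 26699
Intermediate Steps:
(10 + 11)**2*2 + 25817 = 21**2*2 + 25817 = 441*2 + 25817 = 882 + 25817 = 26699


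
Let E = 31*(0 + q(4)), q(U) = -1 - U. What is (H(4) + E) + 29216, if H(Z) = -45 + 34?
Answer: 29050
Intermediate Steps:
E = -155 (E = 31*(0 + (-1 - 1*4)) = 31*(0 + (-1 - 4)) = 31*(0 - 5) = 31*(-5) = -155)
H(Z) = -11
(H(4) + E) + 29216 = (-11 - 155) + 29216 = -166 + 29216 = 29050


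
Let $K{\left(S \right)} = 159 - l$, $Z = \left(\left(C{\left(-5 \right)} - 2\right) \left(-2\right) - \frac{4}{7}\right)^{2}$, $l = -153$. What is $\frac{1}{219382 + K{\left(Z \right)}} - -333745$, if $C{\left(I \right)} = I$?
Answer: $\frac{73321774031}{219694} \approx 3.3375 \cdot 10^{5}$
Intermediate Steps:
$Z = \frac{8836}{49}$ ($Z = \left(\left(-5 - 2\right) \left(-2\right) - \frac{4}{7}\right)^{2} = \left(\left(-7\right) \left(-2\right) - \frac{4}{7}\right)^{2} = \left(14 - \frac{4}{7}\right)^{2} = \left(\frac{94}{7}\right)^{2} = \frac{8836}{49} \approx 180.33$)
$K{\left(S \right)} = 312$ ($K{\left(S \right)} = 159 - -153 = 159 + 153 = 312$)
$\frac{1}{219382 + K{\left(Z \right)}} - -333745 = \frac{1}{219382 + 312} - -333745 = \frac{1}{219694} + 333745 = \frac{73321774031}{219694}$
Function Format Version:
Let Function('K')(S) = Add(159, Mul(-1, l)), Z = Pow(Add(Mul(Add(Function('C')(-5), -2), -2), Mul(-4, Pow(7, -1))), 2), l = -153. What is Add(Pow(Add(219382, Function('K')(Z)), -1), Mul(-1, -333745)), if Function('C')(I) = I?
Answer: Rational(73321774031, 219694) ≈ 3.3375e+5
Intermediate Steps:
Z = Rational(8836, 49) (Z = Pow(Add(Mul(Add(-5, -2), -2), Mul(-4, Pow(7, -1))), 2) = Pow(Add(Mul(-7, -2), Mul(-4, Rational(1, 7))), 2) = Pow(Add(14, Rational(-4, 7)), 2) = Pow(Rational(94, 7), 2) = Rational(8836, 49) ≈ 180.33)
Function('K')(S) = 312 (Function('K')(S) = Add(159, Mul(-1, -153)) = Add(159, 153) = 312)
Add(Pow(Add(219382, Function('K')(Z)), -1), Mul(-1, -333745)) = Add(Pow(Add(219382, 312), -1), Mul(-1, -333745)) = Add(Pow(219694, -1), 333745) = Add(Rational(1, 219694), 333745) = Rational(73321774031, 219694)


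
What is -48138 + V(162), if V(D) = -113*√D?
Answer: -48138 - 1017*√2 ≈ -49576.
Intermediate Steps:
-48138 + V(162) = -48138 - 1017*√2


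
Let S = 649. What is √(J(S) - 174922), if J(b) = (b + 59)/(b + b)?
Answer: 2*I*√5291374/11 ≈ 418.24*I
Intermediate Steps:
J(b) = (59 + b)/(2*b) (J(b) = (59 + b)/((2*b)) = (59 + b)*(1/(2*b)) = (59 + b)/(2*b))
√(J(S) - 174922) = √((½)*(59 + 649)/649 - 174922) = √((½)*(1/649)*708 - 174922) = √(6/11 - 174922) = √(-1924136/11) = 2*I*√5291374/11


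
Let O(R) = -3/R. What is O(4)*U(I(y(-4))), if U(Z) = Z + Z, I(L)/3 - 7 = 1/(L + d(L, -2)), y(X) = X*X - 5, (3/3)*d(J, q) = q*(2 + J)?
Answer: -156/5 ≈ -31.200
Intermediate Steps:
d(J, q) = q*(2 + J)
y(X) = -5 + X**2 (y(X) = X**2 - 5 = -5 + X**2)
I(L) = 21 + 3/(-4 - L) (I(L) = 21 + 3/(L - 2*(2 + L)) = 21 + 3/(L + (-4 - 2*L)) = 21 + 3/(-4 - L))
U(Z) = 2*Z
O(4)*U(I(y(-4))) = (-3/4)*(2*(3*(27 + 7*(-5 + (-4)**2))/(4 + (-5 + (-4)**2)))) = (-3*1/4)*(2*(3*(27 + 7*(-5 + 16))/(4 + (-5 + 16)))) = -3*3*(27 + 7*11)/(4 + 11)/2 = -3*3*(27 + 77)/15/2 = -3*3*(1/15)*104/2 = -3*104/(2*5) = -3/4*208/5 = -156/5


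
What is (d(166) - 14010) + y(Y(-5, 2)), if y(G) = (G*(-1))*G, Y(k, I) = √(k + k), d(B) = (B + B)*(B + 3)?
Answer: 42108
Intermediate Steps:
d(B) = 2*B*(3 + B) (d(B) = (2*B)*(3 + B) = 2*B*(3 + B))
Y(k, I) = √2*√k (Y(k, I) = √(2*k) = √2*√k)
y(G) = -G² (y(G) = (-G)*G = -G²)
(d(166) - 14010) + y(Y(-5, 2)) = (2*166*(3 + 166) - 14010) - (√2*√(-5))² = (2*166*169 - 14010) - (√2*(I*√5))² = (56108 - 14010) - (I*√10)² = 42098 - 1*(-10) = 42098 + 10 = 42108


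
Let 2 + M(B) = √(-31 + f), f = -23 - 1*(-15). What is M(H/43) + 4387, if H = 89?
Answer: 4385 + I*√39 ≈ 4385.0 + 6.245*I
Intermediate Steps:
f = -8 (f = -23 + 15 = -8)
M(B) = -2 + I*√39 (M(B) = -2 + √(-31 - 8) = -2 + √(-39) = -2 + I*√39)
M(H/43) + 4387 = (-2 + I*√39) + 4387 = 4385 + I*√39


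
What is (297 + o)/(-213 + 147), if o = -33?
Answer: -4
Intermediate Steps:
(297 + o)/(-213 + 147) = (297 - 33)/(-213 + 147) = 264/(-66) = 264*(-1/66) = -4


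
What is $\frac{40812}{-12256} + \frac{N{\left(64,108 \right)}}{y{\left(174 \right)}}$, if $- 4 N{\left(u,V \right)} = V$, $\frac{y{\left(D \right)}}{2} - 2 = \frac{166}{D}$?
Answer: $- \frac{6220839}{787448} \approx -7.9$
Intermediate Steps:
$y{\left(D \right)} = 4 + \frac{332}{D}$ ($y{\left(D \right)} = 4 + 2 \frac{166}{D} = 4 + \frac{332}{D}$)
$N{\left(u,V \right)} = - \frac{V}{4}$
$\frac{40812}{-12256} + \frac{N{\left(64,108 \right)}}{y{\left(174 \right)}} = \frac{40812}{-12256} + \frac{\left(- \frac{1}{4}\right) 108}{4 + \frac{332}{174}} = 40812 \left(- \frac{1}{12256}\right) - \frac{27}{4 + 332 \cdot \frac{1}{174}} = - \frac{10203}{3064} - \frac{27}{4 + \frac{166}{87}} = - \frac{10203}{3064} - \frac{27}{\frac{514}{87}} = - \frac{10203}{3064} - \frac{2349}{514} = - \frac{6220839}{787448}$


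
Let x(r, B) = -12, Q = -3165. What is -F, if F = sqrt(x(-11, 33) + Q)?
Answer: -3*I*sqrt(353) ≈ -56.365*I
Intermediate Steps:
F = 3*I*sqrt(353) (F = sqrt(-12 - 3165) = sqrt(-3177) = 3*I*sqrt(353) ≈ 56.365*I)
-F = -3*I*sqrt(353)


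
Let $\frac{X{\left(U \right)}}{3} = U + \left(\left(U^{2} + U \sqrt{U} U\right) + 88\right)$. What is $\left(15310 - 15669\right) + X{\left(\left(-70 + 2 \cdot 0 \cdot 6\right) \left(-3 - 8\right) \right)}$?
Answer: $1780915 + 1778700 \sqrt{770} \approx 5.1138 \cdot 10^{7}$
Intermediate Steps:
$X{\left(U \right)} = 264 + 3 U + 3 U^{2} + 3 U^{\frac{5}{2}}$ ($X{\left(U \right)} = 3 \left(U + \left(\left(U^{2} + U \sqrt{U} U\right) + 88\right)\right) = 3 \left(U + \left(\left(U^{2} + U^{\frac{3}{2}} U\right) + 88\right)\right) = 3 \left(U + \left(\left(U^{2} + U^{\frac{5}{2}}\right) + 88\right)\right) = 3 \left(U + \left(88 + U^{2} + U^{\frac{5}{2}}\right)\right) = 3 \left(88 + U + U^{2} + U^{\frac{5}{2}}\right) = 264 + 3 U + 3 U^{2} + 3 U^{\frac{5}{2}}$)
$\left(15310 - 15669\right) + X{\left(\left(-70 + 2 \cdot 0 \cdot 6\right) \left(-3 - 8\right) \right)} = \left(15310 - 15669\right) + \left(264 + 3 \left(-70 + 2 \cdot 0 \cdot 6\right) \left(-3 - 8\right) + 3 \left(\left(-70 + 2 \cdot 0 \cdot 6\right) \left(-3 - 8\right)\right)^{2} + 3 \left(\left(-70 + 2 \cdot 0 \cdot 6\right) \left(-3 - 8\right)\right)^{\frac{5}{2}}\right) = -359 + \left(264 + 3 \left(-70 + 0 \cdot 6\right) \left(-11\right) + 3 \left(\left(-70 + 0 \cdot 6\right) \left(-11\right)\right)^{2} + 3 \left(\left(-70 + 0 \cdot 6\right) \left(-11\right)\right)^{\frac{5}{2}}\right) = -359 + \left(264 + 3 \left(-70 + 0\right) \left(-11\right) + 3 \left(\left(-70 + 0\right) \left(-11\right)\right)^{2} + 3 \left(\left(-70 + 0\right) \left(-11\right)\right)^{\frac{5}{2}}\right) = -359 + \left(264 + 3 \left(\left(-70\right) \left(-11\right)\right) + 3 \left(\left(-70\right) \left(-11\right)\right)^{2} + 3 \left(\left(-70\right) \left(-11\right)\right)^{\frac{5}{2}}\right) = -359 + \left(264 + 3 \cdot 770 + 3 \cdot 770^{2} + 3 \cdot 770^{\frac{5}{2}}\right) = -359 + \left(264 + 2310 + 3 \cdot 592900 + 3 \cdot 592900 \sqrt{770}\right) = -359 + \left(264 + 2310 + 1778700 + 1778700 \sqrt{770}\right) = -359 + \left(1781274 + 1778700 \sqrt{770}\right) = 1780915 + 1778700 \sqrt{770}$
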